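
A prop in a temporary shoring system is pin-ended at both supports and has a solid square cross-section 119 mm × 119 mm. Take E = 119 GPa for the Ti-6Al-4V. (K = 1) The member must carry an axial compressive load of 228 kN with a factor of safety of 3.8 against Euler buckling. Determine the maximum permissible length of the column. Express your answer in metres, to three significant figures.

L_max ≈ 4.76 m

I = a⁴/12 = 119⁴/12 = 1.671×10^7 mm⁴
I = 1.671×10^-5 m⁴
Required critical load P_cr = n·P = 3.8 × 228 = 866.4 kN = 8.664×10^5 N
From P_cr = π²EI/(K·L)²:  L = (1/K)·√(π²EI/P_cr) = (1/1)·√(π²×1.19×10^11×1.671×10^-5/8.664×10^5)
L = 4.76 m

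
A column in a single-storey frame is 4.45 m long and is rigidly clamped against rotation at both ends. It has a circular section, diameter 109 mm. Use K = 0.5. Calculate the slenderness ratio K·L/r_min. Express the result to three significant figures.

λ ≈ 81.7

For a solid circle r = d/4 = 109/4 = 27.25 mm
L_e = K·L = 0.5 × 4.45 m = 2.225 m = 2225.0 mm
λ = L_e / r_min = 2225.0 / 27.25 = 81.7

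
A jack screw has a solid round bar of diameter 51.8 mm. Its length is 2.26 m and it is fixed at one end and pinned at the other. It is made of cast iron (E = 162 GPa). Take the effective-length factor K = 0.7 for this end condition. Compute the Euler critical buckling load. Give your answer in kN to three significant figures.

P_cr ≈ 226 kN

I = πd⁴/64 = π×51.8⁴/64 = 3.534×10^5 mm⁴
I = 3.534×10^5 mm⁴ = 3.534×10^-7 m⁴
Effective length L_e = K·L = 0.7 × 2.26 = 1.582 m
P_cr = π²EI / L_e² = π² × 162×10⁹ × 3.534×10^-7 / 1.582² = 2.258×10^5 N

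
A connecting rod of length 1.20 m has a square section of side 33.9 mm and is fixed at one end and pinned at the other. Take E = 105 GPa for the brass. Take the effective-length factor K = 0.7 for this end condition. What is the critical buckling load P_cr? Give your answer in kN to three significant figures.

I = a⁴/12 = 33.9⁴/12 = 1.101×10^5 mm⁴
I = 1.101×10^5 mm⁴ = 1.101×10^-7 m⁴
Effective length L_e = K·L = 0.7 × 1.20 = 0.8400 m
P_cr = π²EI / L_e² = π² × 105×10⁹ × 1.101×10^-7 / 0.8400² = 1.616×10^5 N

P_cr ≈ 162 kN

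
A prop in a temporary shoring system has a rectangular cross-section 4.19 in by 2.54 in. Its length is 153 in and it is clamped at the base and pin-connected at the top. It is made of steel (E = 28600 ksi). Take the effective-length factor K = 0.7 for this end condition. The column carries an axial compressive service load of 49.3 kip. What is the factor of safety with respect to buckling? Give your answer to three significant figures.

n ≈ 2.86

Buckling occurs about the weak axis: I_min = h·b³/12 with b = 2.54 in (the shorter side).
I_min = 4.19×2.54³/12 = 5.722 in⁴
Effective length L_e = K·L = 0.7 × 153 = 107.1 in
P_cr = π²EI / L_e² = π² × 28600×10³ × 5.722 / 107.1² = 1.408×10^5 lb
Factor of safety n = P_cr / P = 140.81 / 49.3 = 2.86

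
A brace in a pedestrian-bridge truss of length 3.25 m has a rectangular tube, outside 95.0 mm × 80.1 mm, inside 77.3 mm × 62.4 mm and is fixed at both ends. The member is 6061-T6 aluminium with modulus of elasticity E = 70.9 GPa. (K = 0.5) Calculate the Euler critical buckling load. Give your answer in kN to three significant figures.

P_cr ≈ 663 kN

Weak-axis I_min = (h_o·b_o³ − h_i·b_i³)/12 with b_o = 80.1, b_i = 62.40 mm (shorter outer/inner sides).
I_min = (95.0×80.1³ − 77.30×62.40³)/12 = 2.503×10^6 mm⁴
I = 2.503×10^6 mm⁴ = 2.503×10^-6 m⁴
Effective length L_e = K·L = 0.5 × 3.25 = 1.625 m
P_cr = π²EI / L_e² = π² × 70.9×10⁹ × 2.503×10^-6 / 1.625² = 6.634×10^5 N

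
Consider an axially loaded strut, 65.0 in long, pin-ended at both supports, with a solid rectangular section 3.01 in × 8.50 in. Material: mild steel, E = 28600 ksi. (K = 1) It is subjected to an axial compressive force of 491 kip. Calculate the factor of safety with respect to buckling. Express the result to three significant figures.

n ≈ 2.63

Buckling occurs about the weak axis: I_min = h·b³/12 with b = 3.01 in (the shorter side).
I_min = 8.50×3.01³/12 = 19.32 in⁴
Effective length L_e = K·L = 1 × 65.0 = 65.00 in
P_cr = π²EI / L_e² = π² × 28600×10³ × 19.32 / 65.00² = 1.291×10^6 lb
Factor of safety n = P_cr / P = 1290.6 / 491 = 2.63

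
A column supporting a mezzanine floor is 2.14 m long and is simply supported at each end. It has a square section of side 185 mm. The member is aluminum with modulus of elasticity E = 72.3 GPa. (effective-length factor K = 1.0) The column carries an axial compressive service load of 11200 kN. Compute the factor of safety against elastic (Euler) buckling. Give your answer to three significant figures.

I = a⁴/12 = 185⁴/12 = 9.761×10^7 mm⁴
I = 9.761×10^7 mm⁴ = 9.761×10^-5 m⁴
Effective length L_e = K·L = 1 × 2.14 = 2.140 m
P_cr = π²EI / L_e² = π² × 72.3×10⁹ × 9.761×10^-5 / 2.140² = 1.521×10^7 N
Factor of safety n = P_cr / P = 15210 / 11200 = 1.36

n ≈ 1.36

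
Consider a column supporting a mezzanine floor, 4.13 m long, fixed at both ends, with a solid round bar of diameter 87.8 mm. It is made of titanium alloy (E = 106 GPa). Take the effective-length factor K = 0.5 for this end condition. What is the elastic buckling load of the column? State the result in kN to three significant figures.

P_cr ≈ 716 kN

I = πd⁴/64 = π×87.8⁴/64 = 2.917×10^6 mm⁴
I = 2.917×10^6 mm⁴ = 2.917×10^-6 m⁴
Effective length L_e = K·L = 0.5 × 4.13 = 2.065 m
P_cr = π²EI / L_e² = π² × 106×10⁹ × 2.917×10^-6 / 2.065² = 7.157×10^5 N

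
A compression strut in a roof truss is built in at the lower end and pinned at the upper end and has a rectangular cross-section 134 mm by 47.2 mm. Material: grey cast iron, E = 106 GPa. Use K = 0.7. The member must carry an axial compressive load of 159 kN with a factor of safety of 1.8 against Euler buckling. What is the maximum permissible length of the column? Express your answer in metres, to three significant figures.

L_max ≈ 2.96 m

Buckling occurs about the weak axis: I_min = h·b³/12 with b = 47.2 mm (the shorter side).
I_min = 134×47.2³/12 = 1.174×10^6 mm⁴
I = 1.174×10^-6 m⁴
Required critical load P_cr = n·P = 1.8 × 159 = 286.2 kN = 2.862×10^5 N
From P_cr = π²EI/(K·L)²:  L = (1/K)·√(π²EI/P_cr) = (1/0.7)·√(π²×1.06×10^11×1.174×10^-6/2.862×10^5)
L = 2.96 m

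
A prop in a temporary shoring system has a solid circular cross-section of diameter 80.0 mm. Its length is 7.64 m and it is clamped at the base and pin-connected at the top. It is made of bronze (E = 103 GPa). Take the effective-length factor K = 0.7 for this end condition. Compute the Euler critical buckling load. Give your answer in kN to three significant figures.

P_cr ≈ 71.5 kN

I = πd⁴/64 = π×80.0⁴/64 = 2.011×10^6 mm⁴
I = 2.011×10^6 mm⁴ = 2.011×10^-6 m⁴
Effective length L_e = K·L = 0.7 × 7.64 = 5.348 m
P_cr = π²EI / L_e² = π² × 103×10⁹ × 2.011×10^-6 / 5.348² = 7.146×10^4 N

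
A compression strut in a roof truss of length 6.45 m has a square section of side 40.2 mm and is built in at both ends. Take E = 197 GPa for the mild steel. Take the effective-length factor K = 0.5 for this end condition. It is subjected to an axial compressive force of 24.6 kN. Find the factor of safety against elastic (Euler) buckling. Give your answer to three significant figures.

I = a⁴/12 = 40.2⁴/12 = 2.176×10^5 mm⁴
I = 2.176×10^5 mm⁴ = 2.176×10^-7 m⁴
Effective length L_e = K·L = 0.5 × 6.45 = 3.225 m
P_cr = π²EI / L_e² = π² × 197×10⁹ × 2.176×10^-7 / 3.225² = 4.068×10^4 N
Factor of safety n = P_cr / P = 40.685 / 24.6 = 1.65

n ≈ 1.65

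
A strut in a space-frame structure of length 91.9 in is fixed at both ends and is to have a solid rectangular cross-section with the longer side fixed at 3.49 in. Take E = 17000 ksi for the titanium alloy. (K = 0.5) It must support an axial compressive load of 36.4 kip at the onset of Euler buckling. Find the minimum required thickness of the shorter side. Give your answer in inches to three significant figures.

b ≈ 1.16 in

L_e = K·L = 0.5 × 91.9 = 45.95 in
Required I = P_cr·L_e²/(π²E) = 3.640×10^4 × 45.95² / (π² × 1.70×10^7) = 0.4581 in⁴
Rectangle, weak axis: I_min = h·b³/12 with h = 3.49 in fixed  ⇒  b = (12I/h)^(1/3) = 1.16 in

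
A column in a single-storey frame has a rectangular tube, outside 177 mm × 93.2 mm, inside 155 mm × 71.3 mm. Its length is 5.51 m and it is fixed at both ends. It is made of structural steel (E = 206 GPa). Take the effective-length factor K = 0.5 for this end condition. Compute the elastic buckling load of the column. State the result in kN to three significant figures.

P_cr ≈ 1940 kN

Weak-axis I_min = (h_o·b_o³ − h_i·b_i³)/12 with b_o = 93.2, b_i = 71.30 mm (shorter outer/inner sides).
I_min = (177×93.2³ − 155.0×71.30³)/12 = 7.259×10^6 mm⁴
I = 7.259×10^6 mm⁴ = 7.259×10^-6 m⁴
Effective length L_e = K·L = 0.5 × 5.51 = 2.755 m
P_cr = π²EI / L_e² = π² × 206×10⁹ × 7.259×10^-6 / 2.755² = 1.944×10^6 N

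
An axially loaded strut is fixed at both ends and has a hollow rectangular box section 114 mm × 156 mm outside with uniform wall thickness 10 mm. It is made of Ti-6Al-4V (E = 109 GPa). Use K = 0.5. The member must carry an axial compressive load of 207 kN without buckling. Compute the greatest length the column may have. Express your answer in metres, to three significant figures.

L_max ≈ 14.3 m

Inner dimensions: h_i = 156 − 2×10 = 136.0 mm, b_i = 114 − 2×10 = 94.00 mm
Weak-axis I_min = (h_o·b_o³ − h_i·b_i³)/12 with b_o = 114, b_i = 94.00 mm (shorter outer/inner sides).
I_min = (156×114³ − 136.0×94.00³)/12 = 9.847×10^6 mm⁴
I = 9.847×10^-6 m⁴
At the buckling limit P_cr = P = 2.070×10^5 N
From P_cr = π²EI/(K·L)²:  L = (1/K)·√(π²EI/P_cr) = (1/0.5)·√(π²×1.09×10^11×9.847×10^-6/2.070×10^5)
L = 14.3 m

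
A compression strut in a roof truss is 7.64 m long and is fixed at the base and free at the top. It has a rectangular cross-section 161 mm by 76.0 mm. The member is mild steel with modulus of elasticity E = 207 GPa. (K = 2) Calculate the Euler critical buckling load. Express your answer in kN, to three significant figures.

P_cr ≈ 51.5 kN

Buckling occurs about the weak axis: I_min = h·b³/12 with b = 76.0 mm (the shorter side).
I_min = 161×76.0³/12 = 5.890×10^6 mm⁴
I = 5.890×10^6 mm⁴ = 5.890×10^-6 m⁴
Effective length L_e = K·L = 2 × 7.64 = 15.28 m
P_cr = π²EI / L_e² = π² × 207×10⁹ × 5.890×10^-6 / 15.28² = 5.154×10^4 N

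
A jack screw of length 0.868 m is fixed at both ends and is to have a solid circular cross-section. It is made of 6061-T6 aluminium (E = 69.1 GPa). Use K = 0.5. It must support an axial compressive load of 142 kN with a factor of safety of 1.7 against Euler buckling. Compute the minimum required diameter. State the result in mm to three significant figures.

d ≈ 34.1 mm

Required P_cr = n·P = 1.7 × 142 = 241.4 kN
L_e = K·L = 0.5 × 0.868 = 0.4340 m
Required I = P_cr·L_e²/(π²E) = 2.414×10^5 × 0.4340² / (π² × 6.91×10^10) = 6.667×10^-8 m⁴
I_req = 6.667×10^4 mm⁴
Solid circle: I = πd⁴/64  ⇒  d = (64I/π)^(1/4) = (64×6.667×10^4/π)^(1/4) = 34.1 mm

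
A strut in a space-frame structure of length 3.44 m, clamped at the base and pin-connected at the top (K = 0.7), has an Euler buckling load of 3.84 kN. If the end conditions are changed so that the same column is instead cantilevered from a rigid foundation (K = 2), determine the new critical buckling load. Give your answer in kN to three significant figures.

P_cr ∝ 1/K², so P_cr,new = P_cr,old × (K_old/K_new)² = 3.84 × (0.7/2)²
= 3.84 × 0.1225 = 0.470 kN

P_cr ≈ 0.470 kN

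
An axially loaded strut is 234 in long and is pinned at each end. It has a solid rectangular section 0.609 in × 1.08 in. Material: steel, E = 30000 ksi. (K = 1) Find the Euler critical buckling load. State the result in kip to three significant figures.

Buckling occurs about the weak axis: I_min = h·b³/12 with b = 0.609 in (the shorter side).
I_min = 1.08×0.609³/12 = 2.033×10^-2 in⁴
Effective length L_e = K·L = 1 × 234 = 234.0 in
P_cr = π²EI / L_e² = π² × 30000×10³ × 2.033×10^-2 / 234.0² = 109.9 lb

P_cr ≈ 0.110 kip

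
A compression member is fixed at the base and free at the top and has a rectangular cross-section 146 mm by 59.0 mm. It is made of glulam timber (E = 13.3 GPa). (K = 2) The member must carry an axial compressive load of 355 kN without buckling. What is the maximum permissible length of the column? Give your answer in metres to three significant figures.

Buckling occurs about the weak axis: I_min = h·b³/12 with b = 59.0 mm (the shorter side).
I_min = 146×59.0³/12 = 2.499×10^6 mm⁴
I = 2.499×10^-6 m⁴
At the buckling limit P_cr = P = 3.550×10^5 N
From P_cr = π²EI/(K·L)²:  L = (1/K)·√(π²EI/P_cr) = (1/2)·√(π²×1.33×10^10×2.499×10^-6/3.550×10^5)
L = 0.481 m

L_max ≈ 0.481 m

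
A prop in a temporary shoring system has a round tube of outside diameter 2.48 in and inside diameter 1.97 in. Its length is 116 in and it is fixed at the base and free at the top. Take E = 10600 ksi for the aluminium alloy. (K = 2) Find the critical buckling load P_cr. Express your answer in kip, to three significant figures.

P_cr ≈ 2.17 kip

d_o = 2.48 in, d_i = 1.97 in
I = π(d_o⁴ − d_i⁴)/64 = π(2.48⁴ − 1.970⁴)/64 = 1.118 in⁴
Effective length L_e = K·L = 2 × 116 = 232.0 in
P_cr = π²EI / L_e² = π² × 10600×10³ × 1.118 / 232.0² = 2.172×10^3 lb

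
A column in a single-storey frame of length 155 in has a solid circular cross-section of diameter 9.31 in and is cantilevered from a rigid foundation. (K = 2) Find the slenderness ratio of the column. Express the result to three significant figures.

For a solid circle r = d/4 = 9.31/4 = 2.328 in
L_e = K·L = 2 × 155 = 310.0 in
λ = L_e / r_min = 310.00 / 2.328 = 133

λ ≈ 133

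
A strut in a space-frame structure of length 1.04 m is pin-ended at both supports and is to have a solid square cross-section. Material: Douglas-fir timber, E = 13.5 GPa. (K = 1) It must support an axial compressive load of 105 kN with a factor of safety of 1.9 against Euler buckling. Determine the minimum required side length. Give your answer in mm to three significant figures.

a ≈ 66.4 mm

Required P_cr = n·P = 1.9 × 105 = 199.5 kN
L_e = K·L = 1 × 1.04 = 1.040 m
Required I = P_cr·L_e²/(π²E) = 1.995×10^5 × 1.040² / (π² × 1.35×10^10) = 1.619×10^-6 m⁴
I_req = 1.619×10^6 mm⁴
Solid square: I = a⁴/12  ⇒  a = (12I)^(1/4) = (12×1.619×10^6)^(1/4) = 66.4 mm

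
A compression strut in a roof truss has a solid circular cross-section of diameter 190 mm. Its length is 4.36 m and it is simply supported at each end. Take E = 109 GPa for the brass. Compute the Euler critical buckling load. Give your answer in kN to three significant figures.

P_cr ≈ 3620 kN

I = πd⁴/64 = π×190⁴/64 = 6.397×10^7 mm⁴
I = 6.397×10^7 mm⁴ = 6.397×10^-5 m⁴
Effective length L_e = K·L = 1 × 4.36 = 4.360 m
P_cr = π²EI / L_e² = π² × 109×10⁹ × 6.397×10^-5 / 4.360² = 3.620×10^6 N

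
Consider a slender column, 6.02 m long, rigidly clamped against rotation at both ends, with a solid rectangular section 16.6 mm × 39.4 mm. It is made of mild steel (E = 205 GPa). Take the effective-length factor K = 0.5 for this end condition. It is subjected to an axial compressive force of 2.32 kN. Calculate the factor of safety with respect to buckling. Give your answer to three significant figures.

Buckling occurs about the weak axis: I_min = h·b³/12 with b = 16.6 mm (the shorter side).
I_min = 39.4×16.6³/12 = 1.502×10^4 mm⁴
I = 1.502×10^4 mm⁴ = 1.502×10^-8 m⁴
Effective length L_e = K·L = 0.5 × 6.02 = 3.010 m
P_cr = π²EI / L_e² = π² × 205×10⁹ × 1.502×10^-8 / 3.010² = 3.354×10^3 N
Factor of safety n = P_cr / P = 3.3540 / 2.32 = 1.45

n ≈ 1.45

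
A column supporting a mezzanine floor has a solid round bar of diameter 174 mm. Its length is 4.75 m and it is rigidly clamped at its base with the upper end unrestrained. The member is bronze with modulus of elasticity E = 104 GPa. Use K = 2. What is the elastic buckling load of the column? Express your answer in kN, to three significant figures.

P_cr ≈ 512 kN

I = πd⁴/64 = π×174⁴/64 = 4.500×10^7 mm⁴
I = 4.500×10^7 mm⁴ = 4.500×10^-5 m⁴
Effective length L_e = K·L = 2 × 4.75 = 9.500 m
P_cr = π²EI / L_e² = π² × 104×10⁹ × 4.500×10^-5 / 9.500² = 5.117×10^5 N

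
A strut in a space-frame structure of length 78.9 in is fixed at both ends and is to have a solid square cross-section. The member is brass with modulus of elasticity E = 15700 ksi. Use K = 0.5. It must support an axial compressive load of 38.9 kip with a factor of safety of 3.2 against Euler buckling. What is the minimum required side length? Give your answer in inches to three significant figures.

a ≈ 1.97 in

Required P_cr = n·P = 3.2 × 38.9 = 124.5 kip
L_e = K·L = 0.5 × 78.9 = 39.45 in
Required I = P_cr·L_e²/(π²E) = 1.245×10^5 × 39.45² / (π² × 1.57×10^7) = 1.250 in⁴
Solid square: I = a⁴/12  ⇒  a = (12I)^(1/4) = (12×1.250)^(1/4) = 1.97 in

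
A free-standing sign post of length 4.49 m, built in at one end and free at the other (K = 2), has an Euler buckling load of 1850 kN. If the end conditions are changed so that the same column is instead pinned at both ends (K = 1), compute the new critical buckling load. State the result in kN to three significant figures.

P_cr ∝ 1/K², so P_cr,new = P_cr,old × (K_old/K_new)² = 1850 × (2/1)²
= 1850 × 4.000 = 7400 kN

P_cr ≈ 7400 kN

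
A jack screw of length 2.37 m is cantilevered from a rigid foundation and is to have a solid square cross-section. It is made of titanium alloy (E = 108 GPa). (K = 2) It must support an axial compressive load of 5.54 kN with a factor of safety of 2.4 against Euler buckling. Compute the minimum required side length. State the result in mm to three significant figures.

Required P_cr = n·P = 2.4 × 5.54 = 13.30 kN
L_e = K·L = 2 × 2.37 = 4.740 m
Required I = P_cr·L_e²/(π²E) = 1.330×10^4 × 4.740² / (π² × 1.08×10^11) = 2.803×10^-7 m⁴
I_req = 2.803×10^5 mm⁴
Solid square: I = a⁴/12  ⇒  a = (12I)^(1/4) = (12×2.803×10^5)^(1/4) = 42.8 mm

a ≈ 42.8 mm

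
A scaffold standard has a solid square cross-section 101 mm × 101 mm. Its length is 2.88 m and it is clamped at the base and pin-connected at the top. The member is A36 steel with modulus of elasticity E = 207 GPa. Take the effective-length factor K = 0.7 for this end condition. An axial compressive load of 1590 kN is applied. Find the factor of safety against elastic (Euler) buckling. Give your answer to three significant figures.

n ≈ 2.74

I = a⁴/12 = 101⁴/12 = 8.672×10^6 mm⁴
I = 8.672×10^6 mm⁴ = 8.672×10^-6 m⁴
Effective length L_e = K·L = 0.7 × 2.88 = 2.016 m
P_cr = π²EI / L_e² = π² × 207×10⁹ × 8.672×10^-6 / 2.016² = 4.359×10^6 N
Factor of safety n = P_cr / P = 4359.1 / 1590 = 2.74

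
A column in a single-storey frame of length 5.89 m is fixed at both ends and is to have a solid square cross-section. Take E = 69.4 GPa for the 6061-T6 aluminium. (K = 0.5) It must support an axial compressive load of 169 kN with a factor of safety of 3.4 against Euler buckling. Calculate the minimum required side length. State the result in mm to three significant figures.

a ≈ 96.7 mm

Required P_cr = n·P = 3.4 × 169 = 574.6 kN
L_e = K·L = 0.5 × 5.89 = 2.945 m
Required I = P_cr·L_e²/(π²E) = 5.746×10^5 × 2.945² / (π² × 6.94×10^10) = 7.276×10^-6 m⁴
I_req = 7.276×10^6 mm⁴
Solid square: I = a⁴/12  ⇒  a = (12I)^(1/4) = (12×7.276×10^6)^(1/4) = 96.7 mm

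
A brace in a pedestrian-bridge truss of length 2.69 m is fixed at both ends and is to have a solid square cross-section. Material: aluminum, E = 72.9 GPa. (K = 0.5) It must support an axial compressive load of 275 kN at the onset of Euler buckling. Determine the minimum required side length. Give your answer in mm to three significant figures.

L_e = K·L = 0.5 × 2.69 = 1.345 m
Required I = P_cr·L_e²/(π²E) = 2.750×10^5 × 1.345² / (π² × 7.29×10^10) = 6.914×10^-7 m⁴
I_req = 6.914×10^5 mm⁴
Solid square: I = a⁴/12  ⇒  a = (12I)^(1/4) = (12×6.914×10^5)^(1/4) = 53.7 mm

a ≈ 53.7 mm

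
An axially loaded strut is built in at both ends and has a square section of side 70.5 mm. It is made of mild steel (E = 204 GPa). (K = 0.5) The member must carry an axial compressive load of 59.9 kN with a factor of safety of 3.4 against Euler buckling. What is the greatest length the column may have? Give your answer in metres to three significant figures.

I = a⁴/12 = 70.5⁴/12 = 2.059×10^6 mm⁴
I = 2.059×10^-6 m⁴
Required critical load P_cr = n·P = 3.4 × 59.9 = 203.7 kN = 2.037×10^5 N
From P_cr = π²EI/(K·L)²:  L = (1/K)·√(π²EI/P_cr) = (1/0.5)·√(π²×2.04×10^11×2.059×10^-6/2.037×10^5)
L = 9.02 m

L_max ≈ 9.02 m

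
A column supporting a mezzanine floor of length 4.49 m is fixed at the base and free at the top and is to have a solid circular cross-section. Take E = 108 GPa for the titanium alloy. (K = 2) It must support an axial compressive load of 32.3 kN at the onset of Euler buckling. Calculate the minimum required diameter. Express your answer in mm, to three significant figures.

d ≈ 84.0 mm

L_e = K·L = 2 × 4.49 = 8.980 m
Required I = P_cr·L_e²/(π²E) = 3.230×10^4 × 8.980² / (π² × 1.08×10^11) = 2.444×10^-6 m⁴
I_req = 2.444×10^6 mm⁴
Solid circle: I = πd⁴/64  ⇒  d = (64I/π)^(1/4) = (64×2.444×10^6/π)^(1/4) = 84.0 mm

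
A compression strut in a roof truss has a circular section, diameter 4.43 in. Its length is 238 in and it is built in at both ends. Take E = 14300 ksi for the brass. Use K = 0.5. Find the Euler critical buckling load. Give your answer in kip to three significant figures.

I = πd⁴/64 = π×4.43⁴/64 = 18.91 in⁴
Effective length L_e = K·L = 0.5 × 238 = 119.0 in
P_cr = π²EI / L_e² = π² × 14300×10³ × 18.91 / 119.0² = 1.884×10^5 lb

P_cr ≈ 188 kip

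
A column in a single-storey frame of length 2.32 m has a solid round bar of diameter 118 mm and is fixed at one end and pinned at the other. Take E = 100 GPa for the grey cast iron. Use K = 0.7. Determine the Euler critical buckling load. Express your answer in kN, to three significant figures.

I = πd⁴/64 = π×118⁴/64 = 9.517×10^6 mm⁴
I = 9.517×10^6 mm⁴ = 9.517×10^-6 m⁴
Effective length L_e = K·L = 0.7 × 2.32 = 1.624 m
P_cr = π²EI / L_e² = π² × 100×10⁹ × 9.517×10^-6 / 1.624² = 3.561×10^6 N

P_cr ≈ 3560 kN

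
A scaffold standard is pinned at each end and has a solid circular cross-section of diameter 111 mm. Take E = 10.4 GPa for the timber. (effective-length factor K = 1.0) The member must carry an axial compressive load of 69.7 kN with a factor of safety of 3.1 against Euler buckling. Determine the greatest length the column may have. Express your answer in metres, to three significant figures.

I = πd⁴/64 = π×111⁴/64 = 7.452×10^6 mm⁴
I = 7.452×10^-6 m⁴
Required critical load P_cr = n·P = 3.1 × 69.7 = 216.1 kN = 2.161×10^5 N
From P_cr = π²EI/(K·L)²:  L = (1/K)·√(π²EI/P_cr) = (1/1)·√(π²×1.04×10^10×7.452×10^-6/2.161×10^5)
L = 1.88 m

L_max ≈ 1.88 m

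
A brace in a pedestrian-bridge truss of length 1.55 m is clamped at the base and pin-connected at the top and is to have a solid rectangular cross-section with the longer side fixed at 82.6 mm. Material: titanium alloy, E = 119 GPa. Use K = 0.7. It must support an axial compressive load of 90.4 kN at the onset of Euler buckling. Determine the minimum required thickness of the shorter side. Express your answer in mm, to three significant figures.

L_e = K·L = 0.7 × 1.55 = 1.085 m
Required I = P_cr·L_e²/(π²E) = 9.040×10^4 × 1.085² / (π² × 1.19×10^11) = 9.061×10^-8 m⁴
I_req = 9.061×10^4 mm⁴
Rectangle, weak axis: I_min = h·b³/12 with h = 82.6 mm fixed  ⇒  b = (12I/h)^(1/3) = 23.6 mm

b ≈ 23.6 mm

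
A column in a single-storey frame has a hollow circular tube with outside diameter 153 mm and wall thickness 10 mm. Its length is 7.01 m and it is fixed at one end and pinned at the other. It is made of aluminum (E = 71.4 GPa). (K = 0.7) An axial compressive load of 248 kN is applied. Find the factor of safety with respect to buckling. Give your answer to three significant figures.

n ≈ 1.36

Inner diameter d_i = 153 − 2×10 = 133.0 mm
I = π(d_o⁴ − d_i⁴)/64 = π(153⁴ − 133.0⁴)/64 = 1.154×10^7 mm⁴
I = 1.154×10^7 mm⁴ = 1.154×10^-5 m⁴
Effective length L_e = K·L = 0.7 × 7.01 = 4.907 m
P_cr = π²EI / L_e² = π² × 71.4×10⁹ × 1.154×10^-5 / 4.907² = 3.377×10^5 N
Factor of safety n = P_cr / P = 337.72 / 248 = 1.36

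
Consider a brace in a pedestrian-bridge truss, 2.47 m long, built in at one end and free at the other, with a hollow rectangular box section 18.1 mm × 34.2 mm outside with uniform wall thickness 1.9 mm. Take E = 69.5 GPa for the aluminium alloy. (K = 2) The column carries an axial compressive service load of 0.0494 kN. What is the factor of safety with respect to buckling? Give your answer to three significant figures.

Inner dimensions: h_i = 34.2 − 2×1.9 = 30.40 mm, b_i = 18.1 − 2×1.9 = 14.30 mm
Weak-axis I_min = (h_o·b_o³ − h_i·b_i³)/12 with b_o = 18.1, b_i = 14.30 mm (shorter outer/inner sides).
I_min = (34.2×18.1³ − 30.40×14.30³)/12 = 9.492×10^3 mm⁴
I = 9.492×10^3 mm⁴ = 9.492×10^-9 m⁴
Effective length L_e = K·L = 2 × 2.47 = 4.940 m
P_cr = π²EI / L_e² = π² × 69.5×10⁹ × 9.492×10^-9 / 4.940² = 266.8 N
Factor of safety n = P_cr / P = 0.26680 / 0.0494 = 5.40

n ≈ 5.40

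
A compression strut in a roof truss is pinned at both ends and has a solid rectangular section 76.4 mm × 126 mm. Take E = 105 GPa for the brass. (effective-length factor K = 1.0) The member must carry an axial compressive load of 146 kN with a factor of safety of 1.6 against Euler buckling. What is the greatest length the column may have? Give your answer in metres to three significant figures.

Buckling occurs about the weak axis: I_min = h·b³/12 with b = 76.4 mm (the shorter side).
I_min = 126×76.4³/12 = 4.682×10^6 mm⁴
I = 4.682×10^-6 m⁴
Required critical load P_cr = n·P = 1.6 × 146 = 233.6 kN = 2.336×10^5 N
From P_cr = π²EI/(K·L)²:  L = (1/K)·√(π²EI/P_cr) = (1/1)·√(π²×1.05×10^11×4.682×10^-6/2.336×10^5)
L = 4.56 m

L_max ≈ 4.56 m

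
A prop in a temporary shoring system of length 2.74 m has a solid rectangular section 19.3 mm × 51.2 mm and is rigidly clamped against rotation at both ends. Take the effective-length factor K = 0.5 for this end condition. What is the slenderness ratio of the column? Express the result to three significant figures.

λ ≈ 246

For a rectangle r_min = b/√12 = 19.3/√12 = 5.571 mm
L_e = K·L = 0.5 × 2.74 m = 1.370 m = 1370.0 mm
λ = L_e / r_min = 1370.0 / 5.571 = 246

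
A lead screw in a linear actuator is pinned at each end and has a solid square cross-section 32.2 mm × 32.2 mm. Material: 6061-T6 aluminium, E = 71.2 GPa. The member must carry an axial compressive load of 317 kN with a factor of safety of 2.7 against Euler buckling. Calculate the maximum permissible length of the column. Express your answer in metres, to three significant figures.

I = a⁴/12 = 32.2⁴/12 = 8.959×10^4 mm⁴
I = 8.959×10^-8 m⁴
Required critical load P_cr = n·P = 2.7 × 317 = 855.9 kN = 8.559×10^5 N
From P_cr = π²EI/(K·L)²:  L = (1/K)·√(π²EI/P_cr) = (1/1)·√(π²×7.12×10^10×8.959×10^-8/8.559×10^5)
L = 0.271 m

L_max ≈ 0.271 m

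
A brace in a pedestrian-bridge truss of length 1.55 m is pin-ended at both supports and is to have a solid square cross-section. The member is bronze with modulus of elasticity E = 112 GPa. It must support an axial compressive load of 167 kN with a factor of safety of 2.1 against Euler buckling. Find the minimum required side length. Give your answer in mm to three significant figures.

Required P_cr = n·P = 2.1 × 167 = 350.7 kN
L_e = K·L = 1 × 1.55 = 1.550 m
Required I = P_cr·L_e²/(π²E) = 3.507×10^5 × 1.550² / (π² × 1.12×10^11) = 7.622×10^-7 m⁴
I_req = 7.622×10^5 mm⁴
Solid square: I = a⁴/12  ⇒  a = (12I)^(1/4) = (12×7.622×10^5)^(1/4) = 55.0 mm

a ≈ 55.0 mm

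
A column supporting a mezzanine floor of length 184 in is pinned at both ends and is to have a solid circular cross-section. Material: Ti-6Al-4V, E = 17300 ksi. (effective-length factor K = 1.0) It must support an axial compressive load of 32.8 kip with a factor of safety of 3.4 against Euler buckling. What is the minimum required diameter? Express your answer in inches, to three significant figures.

d ≈ 4.61 in

Required P_cr = n·P = 3.4 × 32.8 = 111.5 kip
L_e = K·L = 1 × 184 = 184.0 in
Required I = P_cr·L_e²/(π²E) = 1.115×10^5 × 184.0² / (π² × 1.73×10^7) = 22.11 in⁴
Solid circle: I = πd⁴/64  ⇒  d = (64I/π)^(1/4) = (64×22.11/π)^(1/4) = 4.61 in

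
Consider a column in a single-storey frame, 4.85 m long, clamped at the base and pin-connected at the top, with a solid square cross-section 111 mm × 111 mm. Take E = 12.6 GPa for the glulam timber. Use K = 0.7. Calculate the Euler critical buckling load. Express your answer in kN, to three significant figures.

P_cr ≈ 136 kN

I = a⁴/12 = 111⁴/12 = 1.265×10^7 mm⁴
I = 1.265×10^7 mm⁴ = 1.265×10^-5 m⁴
Effective length L_e = K·L = 0.7 × 4.85 = 3.395 m
P_cr = π²EI / L_e² = π² × 12.6×10⁹ × 1.265×10^-5 / 3.395² = 1.365×10^5 N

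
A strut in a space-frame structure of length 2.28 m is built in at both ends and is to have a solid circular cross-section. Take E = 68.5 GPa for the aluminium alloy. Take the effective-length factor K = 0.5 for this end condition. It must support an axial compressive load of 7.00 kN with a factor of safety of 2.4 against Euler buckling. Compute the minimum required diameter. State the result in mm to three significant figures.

Required P_cr = n·P = 2.4 × 7.00 = 16.80 kN
L_e = K·L = 0.5 × 2.28 = 1.140 m
Required I = P_cr·L_e²/(π²E) = 1.680×10^4 × 1.140² / (π² × 6.85×10^10) = 3.229×10^-8 m⁴
I_req = 3.229×10^4 mm⁴
Solid circle: I = πd⁴/64  ⇒  d = (64I/π)^(1/4) = (64×3.229×10^4/π)^(1/4) = 28.5 mm

d ≈ 28.5 mm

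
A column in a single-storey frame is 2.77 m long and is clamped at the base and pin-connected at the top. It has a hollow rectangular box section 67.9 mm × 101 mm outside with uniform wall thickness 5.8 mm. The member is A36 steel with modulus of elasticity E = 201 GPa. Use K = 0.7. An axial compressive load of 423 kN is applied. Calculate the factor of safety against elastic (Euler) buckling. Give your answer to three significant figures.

n ≈ 1.63

Inner dimensions: h_i = 101 − 2×5.8 = 89.40 mm, b_i = 67.9 − 2×5.8 = 56.30 mm
Weak-axis I_min = (h_o·b_o³ − h_i·b_i³)/12 with b_o = 67.9, b_i = 56.30 mm (shorter outer/inner sides).
I_min = (101×67.9³ − 89.40×56.30³)/12 = 1.305×10^6 mm⁴
I = 1.305×10^6 mm⁴ = 1.305×10^-6 m⁴
Effective length L_e = K·L = 0.7 × 2.77 = 1.939 m
P_cr = π²EI / L_e² = π² × 201×10⁹ × 1.305×10^-6 / 1.939² = 6.887×10^5 N
Factor of safety n = P_cr / P = 688.75 / 423 = 1.63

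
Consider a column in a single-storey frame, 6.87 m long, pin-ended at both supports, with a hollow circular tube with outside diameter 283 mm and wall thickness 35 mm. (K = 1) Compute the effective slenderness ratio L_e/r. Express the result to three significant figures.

Inner diameter d_i = 283 − 2×35 = 213.0 mm
I = π(d_o⁴ − d_i⁴)/64 = π(283⁴ − 213.0⁴)/64 = 2.138×10^8 mm⁴
A = 2.727×10^4 mm²;  r_min = √(I/A) = √(2.138×10^8/2.727×10^4) = 88.55 mm
L_e = K·L = 1 × 6.87 m = 6.870 m = 6870.0 mm
λ = L_e / r_min = 6870.0 / 88.55 = 77.6

λ ≈ 77.6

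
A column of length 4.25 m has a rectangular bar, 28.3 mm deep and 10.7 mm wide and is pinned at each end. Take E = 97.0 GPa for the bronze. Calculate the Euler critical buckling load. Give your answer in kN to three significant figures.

Buckling occurs about the weak axis: I_min = h·b³/12 with b = 10.7 mm (the shorter side).
I_min = 28.3×10.7³/12 = 2.889×10^3 mm⁴
I = 2.889×10^3 mm⁴ = 2.889×10^-9 m⁴
Effective length L_e = K·L = 1 × 4.25 = 4.250 m
P_cr = π²EI / L_e² = π² × 97.0×10⁹ × 2.889×10^-9 / 4.250² = 153.1 N

P_cr ≈ 0.153 kN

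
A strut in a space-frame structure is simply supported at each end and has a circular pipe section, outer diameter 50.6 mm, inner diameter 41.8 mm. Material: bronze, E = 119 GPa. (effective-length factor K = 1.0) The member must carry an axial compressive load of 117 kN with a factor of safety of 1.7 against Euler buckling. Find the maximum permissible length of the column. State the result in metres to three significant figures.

d_o = 50.6 mm, d_i = 41.8 mm
I = π(d_o⁴ − d_i⁴)/64 = π(50.6⁴ − 41.80⁴)/64 = 1.719×10^5 mm⁴
I = 1.719×10^-7 m⁴
Required critical load P_cr = n·P = 1.7 × 117 = 198.9 kN = 1.989×10^5 N
From P_cr = π²EI/(K·L)²:  L = (1/K)·√(π²EI/P_cr) = (1/1)·√(π²×1.19×10^11×1.719×10^-7/1.989×10^5)
L = 1.01 m

L_max ≈ 1.01 m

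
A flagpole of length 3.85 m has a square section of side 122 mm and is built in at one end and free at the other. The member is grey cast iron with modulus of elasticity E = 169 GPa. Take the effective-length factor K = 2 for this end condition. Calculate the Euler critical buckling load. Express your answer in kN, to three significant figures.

I = a⁴/12 = 122⁴/12 = 1.846×10^7 mm⁴
I = 1.846×10^7 mm⁴ = 1.846×10^-5 m⁴
Effective length L_e = K·L = 2 × 3.85 = 7.700 m
P_cr = π²EI / L_e² = π² × 169×10⁹ × 1.846×10^-5 / 7.700² = 5.194×10^5 N

P_cr ≈ 519 kN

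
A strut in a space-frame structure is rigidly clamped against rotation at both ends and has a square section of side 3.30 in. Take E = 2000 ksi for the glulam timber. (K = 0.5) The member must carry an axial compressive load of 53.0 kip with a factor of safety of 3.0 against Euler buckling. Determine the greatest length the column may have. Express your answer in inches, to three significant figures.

L_max ≈ 70.1 in

I = a⁴/12 = 3.30⁴/12 = 9.883 in⁴
Required critical load P_cr = n·P = 3.0 × 53.0 = 159.0 kip = 1.590×10^5 lb
From P_cr = π²EI/(K·L)²:  L = (1/K)·√(π²EI/P_cr) = (1/0.5)·√(π²×2.00×10^6×9.883/1.590×10^5)
L = 70.1 in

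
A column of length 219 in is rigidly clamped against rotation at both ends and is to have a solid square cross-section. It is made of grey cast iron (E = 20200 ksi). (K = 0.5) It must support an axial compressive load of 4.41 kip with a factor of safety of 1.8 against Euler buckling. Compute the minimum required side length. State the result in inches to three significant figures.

Required P_cr = n·P = 1.8 × 4.41 = 7.938 kip
L_e = K·L = 0.5 × 219 = 109.5 in
Required I = P_cr·L_e²/(π²E) = 7.938×10^3 × 109.5² / (π² × 2.02×10^7) = 0.4774 in⁴
Solid square: I = a⁴/12  ⇒  a = (12I)^(1/4) = (12×0.4774)^(1/4) = 1.55 in

a ≈ 1.55 in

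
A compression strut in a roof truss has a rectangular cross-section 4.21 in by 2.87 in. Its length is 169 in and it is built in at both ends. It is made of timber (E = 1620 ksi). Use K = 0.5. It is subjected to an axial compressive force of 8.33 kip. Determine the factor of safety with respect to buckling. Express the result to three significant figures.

Buckling occurs about the weak axis: I_min = h·b³/12 with b = 2.87 in (the shorter side).
I_min = 4.21×2.87³/12 = 8.294 in⁴
Effective length L_e = K·L = 0.5 × 169 = 84.50 in
P_cr = π²EI / L_e² = π² × 1620×10³ × 8.294 / 84.50² = 1.857×10^4 lb
Factor of safety n = P_cr / P = 18.572 / 8.33 = 2.23

n ≈ 2.23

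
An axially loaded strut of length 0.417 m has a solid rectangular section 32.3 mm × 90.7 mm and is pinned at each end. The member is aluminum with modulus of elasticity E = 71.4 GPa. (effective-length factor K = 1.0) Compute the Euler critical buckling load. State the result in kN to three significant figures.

Buckling occurs about the weak axis: I_min = h·b³/12 with b = 32.3 mm (the shorter side).
I_min = 90.7×32.3³/12 = 2.547×10^5 mm⁴
I = 2.547×10^5 mm⁴ = 2.547×10^-7 m⁴
Effective length L_e = K·L = 1 × 0.417 = 0.4170 m
P_cr = π²EI / L_e² = π² × 71.4×10⁹ × 2.547×10^-7 / 0.4170² = 1.032×10^6 N

P_cr ≈ 1030 kN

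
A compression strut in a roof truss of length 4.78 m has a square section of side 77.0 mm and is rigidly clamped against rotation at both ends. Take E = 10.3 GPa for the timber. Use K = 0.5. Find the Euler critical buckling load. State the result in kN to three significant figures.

P_cr ≈ 52.1 kN

I = a⁴/12 = 77.0⁴/12 = 2.929×10^6 mm⁴
I = 2.929×10^6 mm⁴ = 2.929×10^-6 m⁴
Effective length L_e = K·L = 0.5 × 4.78 = 2.390 m
P_cr = π²EI / L_e² = π² × 10.3×10⁹ × 2.929×10^-6 / 2.390² = 5.213×10^4 N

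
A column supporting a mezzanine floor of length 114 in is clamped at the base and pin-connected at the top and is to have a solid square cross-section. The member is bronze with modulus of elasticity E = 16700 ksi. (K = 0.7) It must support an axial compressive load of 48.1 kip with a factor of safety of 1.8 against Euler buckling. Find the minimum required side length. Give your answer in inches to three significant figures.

a ≈ 2.52 in

Required P_cr = n·P = 1.8 × 48.1 = 86.58 kip
L_e = K·L = 0.7 × 114 = 79.80 in
Required I = P_cr·L_e²/(π²E) = 8.658×10^4 × 79.80² / (π² × 1.67×10^7) = 3.345 in⁴
Solid square: I = a⁴/12  ⇒  a = (12I)^(1/4) = (12×3.345)^(1/4) = 2.52 in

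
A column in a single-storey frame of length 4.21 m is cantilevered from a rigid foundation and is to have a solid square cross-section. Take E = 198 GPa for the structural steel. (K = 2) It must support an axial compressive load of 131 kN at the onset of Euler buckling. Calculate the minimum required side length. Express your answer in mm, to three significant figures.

a ≈ 86.9 mm

L_e = K·L = 2 × 4.21 = 8.420 m
Required I = P_cr·L_e²/(π²E) = 1.310×10^5 × 8.420² / (π² × 1.98×10^11) = 4.753×10^-6 m⁴
I_req = 4.753×10^6 mm⁴
Solid square: I = a⁴/12  ⇒  a = (12I)^(1/4) = (12×4.753×10^6)^(1/4) = 86.9 mm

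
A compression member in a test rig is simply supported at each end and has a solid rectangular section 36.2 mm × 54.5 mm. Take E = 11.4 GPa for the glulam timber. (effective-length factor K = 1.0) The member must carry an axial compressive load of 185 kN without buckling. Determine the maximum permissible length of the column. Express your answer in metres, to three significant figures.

Buckling occurs about the weak axis: I_min = h·b³/12 with b = 36.2 mm (the shorter side).
I_min = 54.5×36.2³/12 = 2.154×10^5 mm⁴
I = 2.154×10^-7 m⁴
At the buckling limit P_cr = P = 1.850×10^5 N
From P_cr = π²EI/(K·L)²:  L = (1/K)·√(π²EI/P_cr) = (1/1)·√(π²×1.14×10^10×2.154×10^-7/1.850×10^5)
L = 0.362 m

L_max ≈ 0.362 m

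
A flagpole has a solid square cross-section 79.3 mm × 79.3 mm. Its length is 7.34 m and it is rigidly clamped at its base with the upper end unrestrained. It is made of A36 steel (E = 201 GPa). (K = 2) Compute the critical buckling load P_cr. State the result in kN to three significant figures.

P_cr ≈ 30.3 kN

I = a⁴/12 = 79.3⁴/12 = 3.295×10^6 mm⁴
I = 3.295×10^6 mm⁴ = 3.295×10^-6 m⁴
Effective length L_e = K·L = 2 × 7.34 = 14.68 m
P_cr = π²EI / L_e² = π² × 201×10⁹ × 3.295×10^-6 / 14.68² = 3.034×10^4 N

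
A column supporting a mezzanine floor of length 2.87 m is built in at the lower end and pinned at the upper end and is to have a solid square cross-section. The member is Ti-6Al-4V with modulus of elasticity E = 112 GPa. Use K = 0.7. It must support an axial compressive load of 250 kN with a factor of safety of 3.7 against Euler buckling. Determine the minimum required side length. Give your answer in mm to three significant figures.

a ≈ 79.8 mm

Required P_cr = n·P = 3.7 × 250 = 925.0 kN
L_e = K·L = 0.7 × 2.87 = 2.009 m
Required I = P_cr·L_e²/(π²E) = 9.250×10^5 × 2.009² / (π² × 1.12×10^11) = 3.377×10^-6 m⁴
I_req = 3.377×10^6 mm⁴
Solid square: I = a⁴/12  ⇒  a = (12I)^(1/4) = (12×3.377×10^6)^(1/4) = 79.8 mm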